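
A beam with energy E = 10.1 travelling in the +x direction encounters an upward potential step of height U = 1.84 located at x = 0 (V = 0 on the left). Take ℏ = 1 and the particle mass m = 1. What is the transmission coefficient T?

T = 0.997

On each side the TISE gives plane waves with k = √(2m(E − V))/ℏ: k₁ = √(2·1·10.1) = 4.494, k₂ = √(2·1·8.26) = 4.064.
Matching ψ and ψ′ at x = 0 gives r = (k₁ − k₂)/(k₁ + k₂), so R = r² = 0.002524 and T = 1 − R = 0.9975.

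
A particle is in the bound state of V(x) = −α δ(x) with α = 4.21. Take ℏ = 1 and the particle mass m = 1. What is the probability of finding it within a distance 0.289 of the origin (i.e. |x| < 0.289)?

P = 0.912

The normalised bound state is ψ = √κ e^{−κ|x|} with κ = mα/ℏ² = 4.210.
P(|x| < d) = ∫_{−d}^{d} κ e^{−2κ|x|} dx = 1 − e^{−2κd} = 1 − e^{−2.433} = 0.9123.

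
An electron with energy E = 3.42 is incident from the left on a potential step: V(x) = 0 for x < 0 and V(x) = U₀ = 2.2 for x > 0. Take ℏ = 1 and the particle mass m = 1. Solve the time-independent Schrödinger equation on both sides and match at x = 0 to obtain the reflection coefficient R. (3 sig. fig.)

R = 0.0636

The wavenumbers are k₁ = √(2mE)/ℏ = 2.615 on the left and k₂ = √(2m(E − U₀))/ℏ = 1.562 on the right.
Matching ψ and ψ′ at x = 0 gives r = (k₁ − k₂)/(k₁ + k₂), so R = r² = 0.06357 and T = 1 − R = 0.9364.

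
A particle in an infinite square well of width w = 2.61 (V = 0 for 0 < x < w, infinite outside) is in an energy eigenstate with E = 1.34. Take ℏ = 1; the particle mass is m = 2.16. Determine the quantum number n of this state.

n = 2

From E_n = n²π²ℏ²/(2mw²) invert to n = √(2mw²E)/(πℏ).
n = (2.61/π) × √(2 × 2.16 × 1.34) = 1.999 → n = 2.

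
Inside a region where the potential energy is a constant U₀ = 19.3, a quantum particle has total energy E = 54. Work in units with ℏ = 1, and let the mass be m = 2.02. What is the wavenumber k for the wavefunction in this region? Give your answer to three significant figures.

With E > U₀ the solution is oscillatory, ψ ∝ e^{±ikx} with k = √(2m(E − U₀))/ℏ.
k = √(2 × 2.02 × 34.7) = 11.84.

k = 11.8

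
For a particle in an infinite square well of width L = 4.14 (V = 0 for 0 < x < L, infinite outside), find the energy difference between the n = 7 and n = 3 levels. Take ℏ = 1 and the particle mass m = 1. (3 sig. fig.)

E_n = n²π²ℏ²/(2mL²), so ΔE = (7² − 3²) π²ℏ²/(2mL²).
ΔE = 40 × π² / (2 × 1 × 4.14²) = 11.52.

ΔE = 11.5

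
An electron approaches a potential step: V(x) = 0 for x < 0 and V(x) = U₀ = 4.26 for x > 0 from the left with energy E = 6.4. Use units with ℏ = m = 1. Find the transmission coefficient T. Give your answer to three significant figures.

T = 0.929

On each side the TISE gives plane waves with k = √(2m(E − V))/ℏ: k₁ = √(2·1·6.4) = 3.578, k₂ = √(2·1·2.14) = 2.069.
Continuity of ψ and ψ′ at the step yields the reflection amplitude r = (k₁ − k₂)/(k₁ + k₂) = 0.2672; thus R = |r|² = 0.07141, T = 0.9286.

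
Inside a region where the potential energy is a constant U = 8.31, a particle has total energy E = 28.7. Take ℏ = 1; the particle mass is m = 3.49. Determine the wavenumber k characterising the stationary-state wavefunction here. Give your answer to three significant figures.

With E > U the solution is oscillatory, ψ ∝ e^{±ikx} with k = √(2m(E − U))/ℏ.
k = √(2 × 3.49 × 20.39) = 11.93.

k = 11.9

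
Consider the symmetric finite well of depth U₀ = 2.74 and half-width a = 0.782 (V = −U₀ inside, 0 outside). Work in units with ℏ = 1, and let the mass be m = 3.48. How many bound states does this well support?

The dimensionless depth is z₀ = a√(2mU₀)/ℏ = 0.782 × √(19.07) = 3.415.
A new bound state (alternating even/odd) appears each time z₀ passes a multiple of π/2, so N = ⌊2z₀/π⌋ + 1 = ⌊2.174⌋ + 1 = 3.

N = 3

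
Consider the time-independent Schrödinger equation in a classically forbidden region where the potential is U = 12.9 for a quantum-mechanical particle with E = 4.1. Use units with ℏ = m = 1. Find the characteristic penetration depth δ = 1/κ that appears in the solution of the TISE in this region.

δ = 0.238

Since E < U the TISE in this region is ψ'' = κ²ψ with κ = √(2m(U − E))/ℏ.
κ = √(2 × 1 × 8.8) = 4.195. The penetration depth is δ = 1/κ = 0.238.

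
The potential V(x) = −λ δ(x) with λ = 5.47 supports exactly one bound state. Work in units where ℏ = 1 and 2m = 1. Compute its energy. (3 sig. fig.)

E = -7.48

For x ≠ 0 the bound state is ψ ∝ e^{−κ|x|}; integrating the TISE across the delta gives the cusp condition 2κ = 2mλ/ℏ², so κ = 2.735.
Then E = −ℏ²κ²/(2m) = −mλ²/(2ℏ²) = -7.480.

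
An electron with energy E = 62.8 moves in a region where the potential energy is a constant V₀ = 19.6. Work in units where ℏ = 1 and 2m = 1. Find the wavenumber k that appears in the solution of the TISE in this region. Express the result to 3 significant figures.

With E > V₀ the solution is oscillatory, ψ ∝ e^{±ikx} with k = √(2m(E − V₀))/ℏ.
k = √(2 × 0.5 × 43.2) = 6.573.

k = 6.57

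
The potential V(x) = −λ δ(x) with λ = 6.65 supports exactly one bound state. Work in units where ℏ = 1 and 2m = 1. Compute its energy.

The bound state is ψ(x) = √κ e^{−κ|x|}. The derivative jump ψ'(0⁺) − ψ'(0⁻) = −(2mλ/ℏ²)ψ(0) fixes κ = mλ/ℏ² = 3.325.
Then E = −ℏ²κ²/(2m) = −mλ²/(2ℏ²) = -11.06.

E = -11.1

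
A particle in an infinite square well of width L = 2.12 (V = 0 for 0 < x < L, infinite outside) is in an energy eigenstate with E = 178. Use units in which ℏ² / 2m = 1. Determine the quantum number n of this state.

From E_n = n²π²ℏ²/(2mL²) invert to n = √(2mL²E)/(πℏ).
n = (2.12/π) × √(2 × 0.5 × 178) = 9.003 → n = 9.

n = 9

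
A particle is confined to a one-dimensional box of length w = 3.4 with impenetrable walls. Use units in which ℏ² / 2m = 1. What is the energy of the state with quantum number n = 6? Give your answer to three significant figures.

E = 30.7

Requiring ψ(0) = ψ(w) = 0 quantises k = nπ/w, hence E_n = ℏ²k²/2m = n²π²ℏ²/(2mw²).
E_6 = 6² × π² / (2 × 0.5 × 3.4²) = 30.74.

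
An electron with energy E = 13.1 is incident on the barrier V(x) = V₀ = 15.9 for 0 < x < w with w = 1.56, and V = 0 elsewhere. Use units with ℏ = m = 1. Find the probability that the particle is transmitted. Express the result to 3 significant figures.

T = 0.00144

Since E < V₀ the interior solution is evanescent with decay constant κ = √(2m(V₀ − E))/ℏ = 2.366.
κw = 3.692, sinh(κw) = 20.04.
The exact tunnelling result is T⁻¹ = 1 + V₀² sinh²(κw) / [4E(V₀ − E)] = 693.2, so T = 0.00144.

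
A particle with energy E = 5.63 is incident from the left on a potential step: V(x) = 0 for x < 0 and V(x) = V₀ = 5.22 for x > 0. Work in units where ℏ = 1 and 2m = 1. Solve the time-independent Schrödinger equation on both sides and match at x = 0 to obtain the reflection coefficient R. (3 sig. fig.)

On each side the TISE gives plane waves with k = √(2m(E − V))/ℏ: k₁ = √(2·½·5.63) = 2.373, k₂ = √(2·½·0.41) = 0.6403.
Continuity of ψ and ψ′ at the step yields the reflection amplitude r = (k₁ − k₂)/(k₁ + k₂) = 0.5750; thus R = |r|² = 0.3306, T = 0.6694.

R = 0.331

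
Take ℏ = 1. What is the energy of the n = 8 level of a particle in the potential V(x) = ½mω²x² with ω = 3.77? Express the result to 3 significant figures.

E = 32.0

The oscillator eigenvalues are E_n = ℏω(n + ½), so E_8 = 3.77 × 8.5 = 32.05.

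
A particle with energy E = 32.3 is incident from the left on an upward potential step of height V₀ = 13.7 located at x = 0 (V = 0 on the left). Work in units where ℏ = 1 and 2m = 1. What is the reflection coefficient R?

R = 0.0188

The wavenumbers are k₁ = √(2mE)/ℏ = 5.683 on the left and k₂ = √(2m(E − V₀))/ℏ = 4.313 on the right.
Continuity of ψ and ψ′ at the step yields the reflection amplitude r = (k₁ − k₂)/(k₁ + k₂) = 0.1371; thus R = |r|² = 0.01880, T = 0.9812.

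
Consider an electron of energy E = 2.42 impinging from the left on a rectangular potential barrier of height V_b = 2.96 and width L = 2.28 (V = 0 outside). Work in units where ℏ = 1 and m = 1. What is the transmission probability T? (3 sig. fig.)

T = 0.0208

E < V_b: inside the barrier ψ ∝ e^{±κx} with κ = √(2m(V_b − E))/ℏ = 1.039.
κL = 2.369, sinh(κL) = 5.299.
The exact tunnelling result is T⁻¹ = 1 + V_b² sinh²(κL) / [4E(V_b − E)] = 48.06, so T = 0.0208.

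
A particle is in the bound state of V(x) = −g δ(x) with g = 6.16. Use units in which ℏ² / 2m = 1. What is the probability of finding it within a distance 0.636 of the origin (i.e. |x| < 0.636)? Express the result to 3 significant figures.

P = 0.980

The normalised bound state is ψ = √κ e^{−κ|x|} with κ = mg/ℏ² = 3.080.
P(|x| < d) = ∫_{−d}^{d} κ e^{−2κ|x|} dx = 1 − e^{−2κd} = 1 − e^{−3.918} = 0.9801.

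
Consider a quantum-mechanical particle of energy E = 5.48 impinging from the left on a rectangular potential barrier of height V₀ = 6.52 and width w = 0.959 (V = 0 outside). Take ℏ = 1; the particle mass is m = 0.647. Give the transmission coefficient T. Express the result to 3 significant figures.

T = 0.226

Since E < V₀ the interior solution is evanescent with decay constant κ = √(2m(V₀ − E))/ℏ = 1.160.
κw = 1.113, sinh(κw) = 1.357.
Matching ψ, ψ′ at both faces gives T = [1 + V₀² sinh²(κw) / (4E(V₀ − E))]⁻¹ = 1/4.432 = 0.226.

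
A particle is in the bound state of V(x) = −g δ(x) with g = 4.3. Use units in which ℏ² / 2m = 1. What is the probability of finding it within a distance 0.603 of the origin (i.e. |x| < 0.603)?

The normalised bound state is ψ = √κ e^{−κ|x|} with κ = mg/ℏ² = 2.150.
P(|x| < d) = ∫_{−d}^{d} κ e^{−2κ|x|} dx = 1 − e^{−2κd} = 1 − e^{−2.593} = 0.9252.

P = 0.925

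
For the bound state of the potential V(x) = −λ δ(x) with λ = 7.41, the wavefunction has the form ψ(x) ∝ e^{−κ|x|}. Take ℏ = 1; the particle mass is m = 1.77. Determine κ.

κ = 13.1

Integrating the TISE across x = 0 gives the cusp condition ψ'(0⁺) − ψ'(0⁻) = −(2mλ/ℏ²)ψ(0).
With ψ ∝ e^{−κ|x|} this yields −2κ = −2mλ/ℏ², so κ = mλ/ℏ² = 13.12.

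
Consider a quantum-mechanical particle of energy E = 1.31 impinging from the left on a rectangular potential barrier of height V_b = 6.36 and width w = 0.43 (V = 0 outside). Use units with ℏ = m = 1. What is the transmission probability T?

T = 0.163

Since E < V_b the interior solution is evanescent with decay constant κ = √(2m(V_b − E))/ℏ = 3.178.
κw = 1.367, sinh(κw) = 1.833.
The exact tunnelling result is T⁻¹ = 1 + V_b² sinh²(κw) / [4E(V_b − E)] = 6.138, so T = 0.163.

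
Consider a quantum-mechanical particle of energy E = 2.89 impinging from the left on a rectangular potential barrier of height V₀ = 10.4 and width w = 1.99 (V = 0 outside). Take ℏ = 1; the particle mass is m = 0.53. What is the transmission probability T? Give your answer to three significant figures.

Since E < V₀ the interior solution is evanescent with decay constant κ = √(2m(V₀ − E))/ℏ = 2.821.
κw = 5.615, sinh(κw) = 137.2.
Matching ψ, ψ′ at both faces gives T = [1 + V₀² sinh²(κw) / (4E(V₀ − E))]⁻¹ = 1/23460 = 0.0000426.

T = 0.0000426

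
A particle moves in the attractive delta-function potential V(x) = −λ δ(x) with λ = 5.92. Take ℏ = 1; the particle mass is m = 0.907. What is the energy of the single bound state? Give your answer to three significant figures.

E = -15.9

The bound state is ψ(x) = √κ e^{−κ|x|}. The derivative jump ψ'(0⁺) − ψ'(0⁻) = −(2mλ/ℏ²)ψ(0) fixes κ = mλ/ℏ² = 5.369.
Then E = −ℏ²κ²/(2m) = −mλ²/(2ℏ²) = -15.89.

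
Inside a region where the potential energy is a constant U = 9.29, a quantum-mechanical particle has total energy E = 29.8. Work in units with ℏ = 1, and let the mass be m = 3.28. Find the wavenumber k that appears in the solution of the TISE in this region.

k = 11.6

With E > U the solution is oscillatory, ψ ∝ e^{±ikx} with k = √(2m(E − U))/ℏ.
k = √(2 × 3.28 × 20.51) = 11.60.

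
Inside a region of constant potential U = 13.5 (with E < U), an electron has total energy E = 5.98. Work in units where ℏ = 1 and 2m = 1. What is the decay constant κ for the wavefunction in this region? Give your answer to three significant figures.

Since E < U the TISE in this region is ψ'' = κ²ψ with κ = √(2m(U − E))/ℏ.
κ = √(2 × 0.5 × 7.52) = 2.742.

κ = 2.74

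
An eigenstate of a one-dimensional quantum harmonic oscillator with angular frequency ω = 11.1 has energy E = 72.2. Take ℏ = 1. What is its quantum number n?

E_n = ℏω(n + ½) ⇒ n = E/(ℏω) − ½ = 72.2/11.1 − 0.5 = 6.005 → n = 6.

n = 6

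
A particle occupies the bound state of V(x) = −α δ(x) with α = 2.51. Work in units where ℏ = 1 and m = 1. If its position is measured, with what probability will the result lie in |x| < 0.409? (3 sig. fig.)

P = 0.872

The normalised bound state is ψ = √κ e^{−κ|x|} with κ = mα/ℏ² = 2.510.
P(|x| < d) = ∫_{−d}^{d} κ e^{−2κ|x|} dx = 1 − e^{−2κd} = 1 − e^{−2.053} = 0.8717.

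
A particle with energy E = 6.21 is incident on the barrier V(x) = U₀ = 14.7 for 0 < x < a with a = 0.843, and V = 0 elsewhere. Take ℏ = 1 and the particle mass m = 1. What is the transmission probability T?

E < U₀: inside the barrier ψ ∝ e^{±κx} with κ = √(2m(U₀ − E))/ℏ = 4.121.
κa = 3.474, sinh(κa) = 16.11.
Matching ψ, ψ′ at both faces gives T = [1 + U₀² sinh²(κa) / (4E(U₀ − E))]⁻¹ = 1/267.0 = 0.00374.

T = 0.00374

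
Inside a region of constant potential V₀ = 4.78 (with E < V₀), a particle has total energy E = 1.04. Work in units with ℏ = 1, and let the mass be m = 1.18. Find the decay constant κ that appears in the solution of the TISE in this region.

Since E < V₀ the TISE in this region is ψ'' = κ²ψ with κ = √(2m(V₀ − E))/ℏ.
κ = √(2 × 1.18 × 3.74) = 2.971.

κ = 2.97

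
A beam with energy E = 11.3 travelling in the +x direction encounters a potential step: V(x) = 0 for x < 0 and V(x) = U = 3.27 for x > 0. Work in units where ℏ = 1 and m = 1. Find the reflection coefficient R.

The wavenumbers are k₁ = √(2mE)/ℏ = 4.754 on the left and k₂ = √(2m(E − U))/ℏ = 4.007 on the right.
Matching ψ and ψ′ at x = 0 gives r = (k₁ − k₂)/(k₁ + k₂), so R = r² = 0.007259 and T = 1 − R = 0.9927.

R = 0.00726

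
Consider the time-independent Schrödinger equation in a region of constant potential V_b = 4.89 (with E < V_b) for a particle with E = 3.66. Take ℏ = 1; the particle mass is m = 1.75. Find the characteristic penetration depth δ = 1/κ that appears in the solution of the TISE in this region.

δ = 0.482

Since E < V_b the TISE in this region is ψ'' = κ²ψ with κ = √(2m(V_b − E))/ℏ.
κ = √(2 × 1.75 × 1.23) = 2.075. The penetration depth is δ = 1/κ = 0.482.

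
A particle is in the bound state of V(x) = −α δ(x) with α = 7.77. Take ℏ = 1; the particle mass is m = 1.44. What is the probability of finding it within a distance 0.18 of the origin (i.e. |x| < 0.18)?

P = 0.982

The normalised bound state is ψ = √κ e^{−κ|x|} with κ = mα/ℏ² = 11.19.
P(|x| < d) = ∫_{−d}^{d} κ e^{−2κ|x|} dx = 1 − e^{−2κd} = 1 − e^{−4.028} = 0.9822.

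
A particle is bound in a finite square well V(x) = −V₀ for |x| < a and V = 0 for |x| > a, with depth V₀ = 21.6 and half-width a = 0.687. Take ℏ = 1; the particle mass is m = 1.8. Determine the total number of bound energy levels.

The dimensionless depth is z₀ = a√(2mV₀)/ℏ = 0.687 × √(77.76) = 6.058.
The even/odd transcendental equations gain one root per π/2 in z₀, giving N = 1 + ⌊2z₀/π⌋ = 1 + ⌊3.857⌋ = 4.

N = 4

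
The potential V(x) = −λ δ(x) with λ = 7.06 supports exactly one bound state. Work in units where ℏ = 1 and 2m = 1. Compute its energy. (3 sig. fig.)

E = -12.5

The bound state is ψ(x) = √κ e^{−κ|x|}. The derivative jump ψ'(0⁺) − ψ'(0⁻) = −(2mλ/ℏ²)ψ(0) fixes κ = mλ/ℏ² = 3.530.
Then E = −ℏ²κ²/(2m) = −mλ²/(2ℏ²) = -12.46.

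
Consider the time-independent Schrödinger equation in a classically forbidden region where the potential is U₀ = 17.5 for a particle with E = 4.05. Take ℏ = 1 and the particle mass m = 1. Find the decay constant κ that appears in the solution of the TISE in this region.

κ = 5.19

Since E < U₀ the TISE in this region is ψ'' = κ²ψ with κ = √(2m(U₀ − E))/ℏ.
κ = √(2 × 1 × 13.45) = 5.187.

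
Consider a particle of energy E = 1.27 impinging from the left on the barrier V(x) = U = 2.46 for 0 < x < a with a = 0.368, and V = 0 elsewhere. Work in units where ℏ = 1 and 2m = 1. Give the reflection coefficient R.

E < U: inside the barrier ψ ∝ e^{±κx} with κ = √(2m(U − E))/ℏ = 1.091.
κa = 0.4014, sinh(κa) = 0.4123.
Matching ψ, ψ′ at both faces gives T = [1 + U² sinh²(κa) / (4E(U − E))]⁻¹ = 1/1.170 = 0.855.
R = 1 − T = 0.145.

R = 0.145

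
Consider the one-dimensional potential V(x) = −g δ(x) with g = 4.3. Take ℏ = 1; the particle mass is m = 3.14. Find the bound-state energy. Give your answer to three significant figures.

For x ≠ 0 the bound state is ψ ∝ e^{−κ|x|}; integrating the TISE across the delta gives the cusp condition 2κ = 2mg/ℏ², so κ = 13.50.
Then E = −ℏ²κ²/(2m) = −mg²/(2ℏ²) = -29.03.

E = -29.0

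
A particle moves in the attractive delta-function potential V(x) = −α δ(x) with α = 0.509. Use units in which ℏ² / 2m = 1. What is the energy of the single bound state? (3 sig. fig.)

E = -0.0648

The bound state is ψ(x) = √κ e^{−κ|x|}. The derivative jump ψ'(0⁺) − ψ'(0⁻) = −(2mα/ℏ²)ψ(0) fixes κ = mα/ℏ² = 0.2545.
Then E = −ℏ²κ²/(2m) = −mα²/(2ℏ²) = -0.06477.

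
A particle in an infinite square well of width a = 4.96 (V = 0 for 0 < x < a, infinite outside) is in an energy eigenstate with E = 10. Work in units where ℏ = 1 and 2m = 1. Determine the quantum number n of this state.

n = 5

For an infinite well E_n = n²π²ℏ²/(2ma²), so n = (a/πℏ)√(2mE).
n = (4.96/π) × √(2 × 0.5 × 10) = 4.993 → n = 5.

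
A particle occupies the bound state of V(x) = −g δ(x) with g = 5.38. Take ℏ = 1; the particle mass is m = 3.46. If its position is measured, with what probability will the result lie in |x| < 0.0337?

P = 0.715

The normalised bound state is ψ = √κ e^{−κ|x|} with κ = mg/ℏ² = 18.61.
P(|x| < d) = ∫_{−d}^{d} κ e^{−2κ|x|} dx = 1 − e^{−2κd} = 1 − e^{−1.255} = 0.7148.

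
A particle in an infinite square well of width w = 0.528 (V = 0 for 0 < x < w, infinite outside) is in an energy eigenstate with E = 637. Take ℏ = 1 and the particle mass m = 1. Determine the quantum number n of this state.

For an infinite well E_n = n²π²ℏ²/(2mw²), so n = (w/πℏ)√(2mE).
n = (0.528/π) × √(2 × 1 × 637) = 5.999 → n = 6.

n = 6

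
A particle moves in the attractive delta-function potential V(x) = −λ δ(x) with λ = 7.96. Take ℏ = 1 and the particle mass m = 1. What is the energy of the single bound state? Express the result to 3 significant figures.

E = -31.7

For x ≠ 0 the bound state is ψ ∝ e^{−κ|x|}; integrating the TISE across the delta gives the cusp condition 2κ = 2mλ/ℏ², so κ = 7.960.
Then E = −ℏ²κ²/(2m) = −mλ²/(2ℏ²) = -31.68.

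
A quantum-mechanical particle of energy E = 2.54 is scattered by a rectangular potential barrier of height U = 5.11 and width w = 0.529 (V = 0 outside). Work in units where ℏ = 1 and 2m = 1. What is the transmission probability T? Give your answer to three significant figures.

T = 0.524

Since E < U the interior solution is evanescent with decay constant κ = √(2m(U − E))/ℏ = 1.603.
κw = 0.8481, sinh(κw) = 0.9534.
The exact tunnelling result is T⁻¹ = 1 + U² sinh²(κw) / [4E(U − E)] = 1.909, so T = 0.524.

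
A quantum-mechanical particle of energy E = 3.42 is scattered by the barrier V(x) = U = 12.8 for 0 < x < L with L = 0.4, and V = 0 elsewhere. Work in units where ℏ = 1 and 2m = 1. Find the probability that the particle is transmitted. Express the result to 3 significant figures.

E < U: inside the barrier ψ ∝ e^{±κx} with κ = √(2m(U − E))/ℏ = 3.063.
κL = 1.225, sinh(κL) = 1.555.
Matching ψ, ψ′ at both faces gives T = [1 + U² sinh²(κL) / (4E(U − E))]⁻¹ = 1/4.089 = 0.245.

T = 0.245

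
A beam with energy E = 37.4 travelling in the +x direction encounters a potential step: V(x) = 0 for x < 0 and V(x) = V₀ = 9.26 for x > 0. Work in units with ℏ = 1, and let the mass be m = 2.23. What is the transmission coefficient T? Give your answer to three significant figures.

On each side the TISE gives plane waves with k = √(2m(E − V))/ℏ: k₁ = √(2·2.23·37.4) = 12.92, k₂ = √(2·2.23·28.14) = 11.20.
Matching ψ and ψ′ at x = 0 gives r = (k₁ − k₂)/(k₁ + k₂), so R = r² = 0.005041 and T = 1 − R = 0.9950.

T = 0.995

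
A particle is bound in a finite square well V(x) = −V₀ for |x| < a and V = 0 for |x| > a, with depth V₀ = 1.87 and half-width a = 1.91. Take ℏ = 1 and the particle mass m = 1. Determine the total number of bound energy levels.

N = 3

The dimensionless depth is z₀ = a√(2mV₀)/ℏ = 1.91 × √(3.740) = 3.694.
The even/odd transcendental equations gain one root per π/2 in z₀, giving N = 1 + ⌊2z₀/π⌋ = 1 + ⌊2.352⌋ = 3.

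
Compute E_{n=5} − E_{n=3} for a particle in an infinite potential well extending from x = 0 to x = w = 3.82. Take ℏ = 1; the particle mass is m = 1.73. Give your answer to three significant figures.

ΔE = 3.13

E_n = n²π²ℏ²/(2mw²), so ΔE = (5² − 3²) π²ℏ²/(2mw²).
ΔE = 16 × π² / (2 × 1.73 × 3.82²) = 3.128.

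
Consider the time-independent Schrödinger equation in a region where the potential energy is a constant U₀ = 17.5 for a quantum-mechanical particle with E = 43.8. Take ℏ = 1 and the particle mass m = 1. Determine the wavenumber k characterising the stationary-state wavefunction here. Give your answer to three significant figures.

k = 7.25

With E > U₀ the solution is oscillatory, ψ ∝ e^{±ikx} with k = √(2m(E − U₀))/ℏ.
k = √(2 × 1 × 26.3) = 7.253.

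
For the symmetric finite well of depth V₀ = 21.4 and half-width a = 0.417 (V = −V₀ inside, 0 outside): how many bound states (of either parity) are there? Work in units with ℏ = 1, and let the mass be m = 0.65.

The dimensionless depth is z₀ = a√(2mV₀)/ℏ = 0.417 × √(27.82) = 2.199.
A new bound state (alternating even/odd) appears each time z₀ passes a multiple of π/2, so N = ⌊2z₀/π⌋ + 1 = ⌊1.400⌋ + 1 = 2.

N = 2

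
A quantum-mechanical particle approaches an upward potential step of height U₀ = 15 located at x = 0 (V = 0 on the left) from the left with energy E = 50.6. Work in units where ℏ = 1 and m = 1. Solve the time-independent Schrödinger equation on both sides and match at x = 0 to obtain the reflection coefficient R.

R = 0.00769

The wavenumbers are k₁ = √(2mE)/ℏ = 10.06 on the left and k₂ = √(2m(E − U₀))/ℏ = 8.438 on the right.
Continuity of ψ and ψ′ at the step yields the reflection amplitude r = (k₁ − k₂)/(k₁ + k₂) = 0.08768; thus R = |r|² = 0.007687, T = 0.9923.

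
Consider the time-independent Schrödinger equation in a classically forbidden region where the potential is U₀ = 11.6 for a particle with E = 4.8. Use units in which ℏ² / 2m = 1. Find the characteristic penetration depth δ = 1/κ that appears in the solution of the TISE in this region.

δ = 0.383

Since E < U₀ the TISE in this region is ψ'' = κ²ψ with κ = √(2m(U₀ − E))/ℏ.
κ = √(2 × 0.5 × 6.8) = 2.608. The penetration depth is δ = 1/κ = 0.383.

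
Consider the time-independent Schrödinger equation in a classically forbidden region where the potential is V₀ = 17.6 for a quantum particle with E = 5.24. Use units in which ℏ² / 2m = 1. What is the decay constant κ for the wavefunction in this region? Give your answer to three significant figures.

Since E < V₀ the TISE in this region is ψ'' = κ²ψ with κ = √(2m(V₀ − E))/ℏ.
κ = √(2 × 0.5 × 12.36) = 3.516.

κ = 3.52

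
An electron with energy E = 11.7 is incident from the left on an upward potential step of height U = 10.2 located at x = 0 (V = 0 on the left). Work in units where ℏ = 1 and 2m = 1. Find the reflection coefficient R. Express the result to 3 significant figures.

R = 0.223

On each side the TISE gives plane waves with k = √(2m(E − V))/ℏ: k₁ = √(2·½·11.7) = 3.421, k₂ = √(2·½·1.5) = 1.225.
Matching ψ and ψ′ at x = 0 gives r = (k₁ − k₂)/(k₁ + k₂), so R = r² = 0.2234 and T = 1 − R = 0.7766.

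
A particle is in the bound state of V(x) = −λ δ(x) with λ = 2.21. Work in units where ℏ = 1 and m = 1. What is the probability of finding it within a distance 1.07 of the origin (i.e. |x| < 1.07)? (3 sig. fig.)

The normalised bound state is ψ = √κ e^{−κ|x|} with κ = mλ/ℏ² = 2.210.
P(|x| < d) = ∫_{−d}^{d} κ e^{−2κ|x|} dx = 1 − e^{−2κd} = 1 − e^{−4.729} = 0.9912.

P = 0.991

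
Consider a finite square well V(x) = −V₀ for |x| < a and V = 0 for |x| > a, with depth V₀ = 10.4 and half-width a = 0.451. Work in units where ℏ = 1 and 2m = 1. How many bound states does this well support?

The dimensionless depth is z₀ = a√(2mV₀)/ℏ = 0.451 × √(10.40) = 1.454.
A new bound state (alternating even/odd) appears each time z₀ passes a multiple of π/2, so N = ⌊2z₀/π⌋ + 1 = ⌊0.9259⌋ + 1 = 1.

N = 1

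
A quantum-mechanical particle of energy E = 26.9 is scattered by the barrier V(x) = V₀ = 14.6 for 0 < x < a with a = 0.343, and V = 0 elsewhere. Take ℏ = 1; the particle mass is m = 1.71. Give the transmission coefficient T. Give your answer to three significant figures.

T = 0.908

Above the barrier the interior wavenumber is k₂ = √(2m(E − V₀))/ℏ = 6.486, giving phase k₂a = 2.225.
T = [1 + V₀² sin²(k₂a) / (4E(E − V₀))]⁻¹ = 1/1.101 = 0.908.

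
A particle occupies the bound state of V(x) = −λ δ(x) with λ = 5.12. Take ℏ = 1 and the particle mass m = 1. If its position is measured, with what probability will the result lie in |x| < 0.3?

The normalised bound state is ψ = √κ e^{−κ|x|} with κ = mλ/ℏ² = 5.120.
P(|x| < d) = ∫_{−d}^{d} κ e^{−2κ|x|} dx = 1 − e^{−2κd} = 1 − e^{−3.072} = 0.9537.

P = 0.954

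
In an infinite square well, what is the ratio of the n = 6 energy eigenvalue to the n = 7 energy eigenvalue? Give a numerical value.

E_n = n²π²ℏ²/(2mL²) so the ratio is n₂²/n₁² = 36/49 = 0.734694.

0.734694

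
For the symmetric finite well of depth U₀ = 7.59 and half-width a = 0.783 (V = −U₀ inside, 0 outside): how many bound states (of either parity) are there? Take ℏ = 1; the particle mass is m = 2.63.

The dimensionless depth is z₀ = a√(2mU₀)/ℏ = 0.783 × √(39.92) = 4.947.
The even/odd transcendental equations gain one root per π/2 in z₀, giving N = 1 + ⌊2z₀/π⌋ = 1 + ⌊3.150⌋ = 4.

N = 4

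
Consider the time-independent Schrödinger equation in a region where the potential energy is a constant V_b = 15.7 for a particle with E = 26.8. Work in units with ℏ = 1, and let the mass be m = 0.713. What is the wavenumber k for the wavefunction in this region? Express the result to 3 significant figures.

k = 3.98

With E > V_b the solution is oscillatory, ψ ∝ e^{±ikx} with k = √(2m(E − V_b))/ℏ.
k = √(2 × 0.713 × 11.1) = 3.979.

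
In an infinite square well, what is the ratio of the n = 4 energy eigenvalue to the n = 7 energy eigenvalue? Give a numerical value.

0.326531

E_n = n²π²ℏ²/(2mL²) so the ratio is n₂²/n₁² = 16/49 = 0.326531.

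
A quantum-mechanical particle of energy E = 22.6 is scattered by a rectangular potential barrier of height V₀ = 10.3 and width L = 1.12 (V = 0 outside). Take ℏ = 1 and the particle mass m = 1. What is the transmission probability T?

T = 0.959

E > V₀: inside the barrier k₂ = √(2m(E − V₀))/ℏ = 4.960, k₂L = 5.555.
T = [1 + V₀² sin²(k₂L) / (4E(E − V₀))]⁻¹ = 1/1.042 = 0.959.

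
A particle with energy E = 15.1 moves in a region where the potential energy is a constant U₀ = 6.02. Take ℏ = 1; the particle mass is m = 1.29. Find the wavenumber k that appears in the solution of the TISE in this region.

k = 4.84

With E > U₀ the solution is oscillatory, ψ ∝ e^{±ikx} with k = √(2m(E − U₀))/ℏ.
k = √(2 × 1.29 × 9.08) = 4.840.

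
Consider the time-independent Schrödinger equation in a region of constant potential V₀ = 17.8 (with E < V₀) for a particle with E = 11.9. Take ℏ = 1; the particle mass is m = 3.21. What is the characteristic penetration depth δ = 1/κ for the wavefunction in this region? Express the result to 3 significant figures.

δ = 0.162

Since E < V₀ the TISE in this region is ψ'' = κ²ψ with κ = √(2m(V₀ − E))/ℏ.
κ = √(2 × 3.21 × 5.9) = 6.155. The penetration depth is δ = 1/κ = 0.162.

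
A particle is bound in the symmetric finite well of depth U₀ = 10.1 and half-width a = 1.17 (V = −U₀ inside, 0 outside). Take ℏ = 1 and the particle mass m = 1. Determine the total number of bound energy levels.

N = 4

The dimensionless depth is z₀ = a√(2mU₀)/ℏ = 1.17 × √(20.20) = 5.258.
The even/odd transcendental equations gain one root per π/2 in z₀, giving N = 1 + ⌊2z₀/π⌋ = 1 + ⌊3.348⌋ = 4.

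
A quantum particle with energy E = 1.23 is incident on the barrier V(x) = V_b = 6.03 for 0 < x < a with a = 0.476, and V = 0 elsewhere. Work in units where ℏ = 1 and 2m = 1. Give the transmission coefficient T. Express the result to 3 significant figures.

T = 0.296

Since E < V_b the interior solution is evanescent with decay constant κ = √(2m(V_b − E))/ℏ = 2.191.
κa = 1.043, sinh(κa) = 1.242.
The exact tunnelling result is T⁻¹ = 1 + V_b² sinh²(κa) / [4E(V_b − E)] = 3.377, so T = 0.296.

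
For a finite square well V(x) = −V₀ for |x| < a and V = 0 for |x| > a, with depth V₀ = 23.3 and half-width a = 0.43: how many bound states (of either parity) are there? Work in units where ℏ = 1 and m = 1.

The dimensionless depth is z₀ = a√(2mV₀)/ℏ = 0.43 × √(46.60) = 2.935.
A new bound state (alternating even/odd) appears each time z₀ passes a multiple of π/2, so N = ⌊2z₀/π⌋ + 1 = ⌊1.869⌋ + 1 = 2.

N = 2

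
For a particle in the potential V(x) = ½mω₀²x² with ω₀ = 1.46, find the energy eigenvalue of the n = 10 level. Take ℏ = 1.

Using E_n = (n + ½)ℏω₀: E_10 = 10.5 × 1.46 = 15.33.

E = 15.3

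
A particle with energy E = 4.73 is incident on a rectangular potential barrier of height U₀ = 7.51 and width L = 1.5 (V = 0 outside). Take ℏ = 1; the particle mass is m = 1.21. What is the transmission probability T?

T = 0.00156

Since E < U₀ the interior solution is evanescent with decay constant κ = √(2m(U₀ − E))/ℏ = 2.594.
κL = 3.891, sinh(κL) = 24.46.
The exact tunnelling result is T⁻¹ = 1 + U₀² sinh²(κL) / [4E(U₀ − E)] = 642.6, so T = 0.00156.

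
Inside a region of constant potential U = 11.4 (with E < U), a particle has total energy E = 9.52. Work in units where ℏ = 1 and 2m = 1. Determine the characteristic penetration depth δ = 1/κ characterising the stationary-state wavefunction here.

δ = 0.729

Since E < U the TISE in this region is ψ'' = κ²ψ with κ = √(2m(U − E))/ℏ.
κ = √(2 × 0.5 × 1.88) = 1.371. The penetration depth is δ = 1/κ = 0.729.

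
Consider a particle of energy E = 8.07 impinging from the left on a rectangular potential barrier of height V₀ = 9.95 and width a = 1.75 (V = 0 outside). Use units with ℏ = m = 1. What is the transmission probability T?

T = 0.00277

Since E < V₀ the interior solution is evanescent with decay constant κ = √(2m(V₀ − E))/ℏ = 1.939.
κa = 3.393, sinh(κa) = 14.87.
The exact tunnelling result is T⁻¹ = 1 + V₀² sinh²(κa) / [4E(V₀ − E)] = 361.5, so T = 0.00277.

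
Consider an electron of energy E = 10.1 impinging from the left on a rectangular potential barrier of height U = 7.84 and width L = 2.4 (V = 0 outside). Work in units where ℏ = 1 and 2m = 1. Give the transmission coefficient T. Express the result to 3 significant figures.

T = 0.880

Above the barrier the interior wavenumber is k₂ = √(2m(E − U))/ℏ = 1.503, giving phase k₂L = 3.608.
T = [1 + U² sin²(k₂L) / (4E(E − U))]⁻¹ = 1/1.136 = 0.880.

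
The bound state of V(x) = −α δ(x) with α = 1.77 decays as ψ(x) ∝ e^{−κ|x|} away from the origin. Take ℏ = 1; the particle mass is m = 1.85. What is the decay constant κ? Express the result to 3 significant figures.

κ = 3.27

Integrate −(ℏ²/2m)ψ'' − αδ(x)ψ = Eψ from −ε to +ε: the ψ'' term gives ψ'(0⁺) − ψ'(0⁻) and the δ term gives −(2mα/ℏ²)ψ(0).
With ψ ∝ e^{−κ|x|} this yields −2κ = −2mα/ℏ², so κ = mα/ℏ² = 3.275.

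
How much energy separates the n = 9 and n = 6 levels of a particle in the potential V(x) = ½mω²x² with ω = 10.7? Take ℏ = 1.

ΔE = 32.1

E_n = ℏω(n + ½), so ΔE = (9 − 6) ℏω = 3 × 10.7 = 32.10.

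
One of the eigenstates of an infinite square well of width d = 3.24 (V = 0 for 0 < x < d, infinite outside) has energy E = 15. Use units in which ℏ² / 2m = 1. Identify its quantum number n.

n = 4

From E_n = n²π²ℏ²/(2md²) invert to n = √(2md²E)/(πℏ).
n = (3.24/π) × √(2 × 0.5 × 15) = 3.994 → n = 4.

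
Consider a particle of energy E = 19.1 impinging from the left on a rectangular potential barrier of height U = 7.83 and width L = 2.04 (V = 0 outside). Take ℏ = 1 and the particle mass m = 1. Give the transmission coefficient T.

E > U: inside the barrier k₂ = √(2m(E − U))/ℏ = 4.748, k₂L = 9.685.
Matching at both interfaces gives T⁻¹ = 1 + U² sin²(k₂L) / [4E(E − U)] = 1.005, hence T = 0.995.

T = 0.995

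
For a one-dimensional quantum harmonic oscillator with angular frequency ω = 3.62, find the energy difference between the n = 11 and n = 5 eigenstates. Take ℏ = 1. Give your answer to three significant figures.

E_n = ℏω(n + ½), so ΔE = (11 − 5) ℏω = 6 × 3.62 = 21.72.

ΔE = 21.7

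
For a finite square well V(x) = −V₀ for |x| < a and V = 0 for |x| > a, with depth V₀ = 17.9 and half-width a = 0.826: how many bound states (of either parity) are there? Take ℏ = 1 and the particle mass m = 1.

Define the well-strength parameter z₀ = (a/ℏ)√(2mV₀) = 0.826 × √(2·1·17.9) = 4.942.
The even/odd transcendental equations gain one root per π/2 in z₀, giving N = 1 + ⌊2z₀/π⌋ = 1 + ⌊3.146⌋ = 4.

N = 4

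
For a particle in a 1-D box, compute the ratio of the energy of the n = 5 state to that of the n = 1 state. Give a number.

Since E_n ∝ n², the ratio is (5/1)² = 25.

25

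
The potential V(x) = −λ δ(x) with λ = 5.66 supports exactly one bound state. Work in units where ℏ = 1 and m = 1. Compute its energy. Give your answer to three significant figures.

For x ≠ 0 the bound state is ψ ∝ e^{−κ|x|}; integrating the TISE across the delta gives the cusp condition 2κ = 2mλ/ℏ², so κ = 5.660.
Then E = −ℏ²κ²/(2m) = −mλ²/(2ℏ²) = -16.02.

E = -16.0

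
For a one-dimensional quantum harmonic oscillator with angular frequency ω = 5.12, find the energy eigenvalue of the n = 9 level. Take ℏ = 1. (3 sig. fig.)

Using E_n = (n + ½)ℏω: E_9 = 9.5 × 5.12 = 48.64.

E = 48.6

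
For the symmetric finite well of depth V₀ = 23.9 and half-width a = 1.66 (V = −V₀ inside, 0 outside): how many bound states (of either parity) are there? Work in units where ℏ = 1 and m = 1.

N = 8

The dimensionless depth is z₀ = a√(2mV₀)/ℏ = 1.66 × √(47.80) = 11.48.
A new bound state (alternating even/odd) appears each time z₀ passes a multiple of π/2, so N = ⌊2z₀/π⌋ + 1 = ⌊7.306⌋ + 1 = 8.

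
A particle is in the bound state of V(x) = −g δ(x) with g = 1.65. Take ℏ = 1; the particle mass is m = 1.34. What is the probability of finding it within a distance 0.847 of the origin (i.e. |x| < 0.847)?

The normalised bound state is ψ = √κ e^{−κ|x|} with κ = mg/ℏ² = 2.211.
P(|x| < d) = ∫_{−d}^{d} κ e^{−2κ|x|} dx = 1 − e^{−2κd} = 1 − e^{−3.745} = 0.9764.

P = 0.976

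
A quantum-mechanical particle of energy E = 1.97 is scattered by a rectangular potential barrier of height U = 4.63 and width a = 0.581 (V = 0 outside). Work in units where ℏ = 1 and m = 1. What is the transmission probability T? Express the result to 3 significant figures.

T = 0.236

E < U: inside the barrier ψ ∝ e^{±κx} with κ = √(2m(U − E))/ℏ = 2.307.
κa = 1.340, sinh(κa) = 1.779.
Matching ψ, ψ′ at both faces gives T = [1 + U² sinh²(κa) / (4E(U − E))]⁻¹ = 1/4.236 = 0.236.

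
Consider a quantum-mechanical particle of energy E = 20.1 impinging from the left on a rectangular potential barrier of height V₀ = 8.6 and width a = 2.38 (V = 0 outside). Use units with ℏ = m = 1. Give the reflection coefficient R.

R = 0.0626

Above the barrier the interior wavenumber is k₂ = √(2m(E − V₀))/ℏ = 4.796, giving phase k₂a = 11.41.
T = [1 + V₀² sin²(k₂a) / (4E(E − V₀))]⁻¹ = 1/1.067 = 0.937.
R = 1 − T = 0.0626.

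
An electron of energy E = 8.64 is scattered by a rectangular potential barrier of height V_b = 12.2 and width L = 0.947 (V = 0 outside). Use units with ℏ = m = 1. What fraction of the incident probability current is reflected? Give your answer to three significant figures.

E < V_b: inside the barrier ψ ∝ e^{±κx} with κ = √(2m(V_b − E))/ℏ = 2.668.
κL = 2.527, sinh(κL) = 6.217.
Matching ψ, ψ′ at both faces gives T = [1 + V_b² sinh²(κL) / (4E(V_b − E))]⁻¹ = 1/47.76 = 0.0209.
R = 1 − T = 0.979.

R = 0.979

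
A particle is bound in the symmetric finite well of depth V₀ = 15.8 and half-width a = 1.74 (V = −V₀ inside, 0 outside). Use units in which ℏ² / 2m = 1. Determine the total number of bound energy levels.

N = 5

The dimensionless depth is z₀ = a√(2mV₀)/ℏ = 1.74 × √(15.80) = 6.916.
A new bound state (alternating even/odd) appears each time z₀ passes a multiple of π/2, so N = ⌊2z₀/π⌋ + 1 = ⌊4.403⌋ + 1 = 5.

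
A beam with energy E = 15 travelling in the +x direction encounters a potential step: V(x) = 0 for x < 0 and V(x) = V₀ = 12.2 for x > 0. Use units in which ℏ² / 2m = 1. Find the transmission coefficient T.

The wavenumbers are k₁ = √(2mE)/ℏ = 3.873 on the left and k₂ = √(2m(E − V₀))/ℏ = 1.673 on the right.
Continuity of ψ and ψ′ at the step yields the reflection amplitude r = (k₁ − k₂)/(k₁ + k₂) = 0.3966; thus R = |r|² = 0.1573, T = 0.8427.

T = 0.843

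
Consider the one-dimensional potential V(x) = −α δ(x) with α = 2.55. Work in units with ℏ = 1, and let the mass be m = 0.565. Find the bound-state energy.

For x ≠ 0 the bound state is ψ ∝ e^{−κ|x|}; integrating the TISE across the delta gives the cusp condition 2κ = 2mα/ℏ², so κ = 1.441.
Then E = −ℏ²κ²/(2m) = −mα²/(2ℏ²) = -1.837.

E = -1.84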